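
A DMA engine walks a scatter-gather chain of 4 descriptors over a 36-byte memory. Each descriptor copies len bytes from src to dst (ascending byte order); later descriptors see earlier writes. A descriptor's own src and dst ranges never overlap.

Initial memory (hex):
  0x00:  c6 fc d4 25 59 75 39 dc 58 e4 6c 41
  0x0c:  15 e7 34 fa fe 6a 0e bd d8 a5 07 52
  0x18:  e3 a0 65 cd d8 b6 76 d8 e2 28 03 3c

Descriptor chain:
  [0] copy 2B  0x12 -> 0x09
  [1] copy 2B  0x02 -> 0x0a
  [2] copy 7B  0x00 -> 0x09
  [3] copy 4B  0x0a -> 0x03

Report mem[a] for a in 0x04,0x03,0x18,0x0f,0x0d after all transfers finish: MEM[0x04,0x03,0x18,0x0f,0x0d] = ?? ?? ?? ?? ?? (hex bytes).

MEM[0x04,0x03,0x18,0x0f,0x0d] = d4 fc e3 39 59

D0: mem[0x09..0x0a] <- [0e bd]
D1: mem[0x0a..0x0b] <- [d4 25]
D2: mem[0x09..0x0f] <- [c6 fc d4 25 59 75 39]
D3: mem[0x03..0x06] <- [fc d4 25 59]
query mem[0x04]=0xd4, mem[0x03]=0xfc, mem[0x18]=0xe3, mem[0x0f]=0x39, mem[0x0d]=0x59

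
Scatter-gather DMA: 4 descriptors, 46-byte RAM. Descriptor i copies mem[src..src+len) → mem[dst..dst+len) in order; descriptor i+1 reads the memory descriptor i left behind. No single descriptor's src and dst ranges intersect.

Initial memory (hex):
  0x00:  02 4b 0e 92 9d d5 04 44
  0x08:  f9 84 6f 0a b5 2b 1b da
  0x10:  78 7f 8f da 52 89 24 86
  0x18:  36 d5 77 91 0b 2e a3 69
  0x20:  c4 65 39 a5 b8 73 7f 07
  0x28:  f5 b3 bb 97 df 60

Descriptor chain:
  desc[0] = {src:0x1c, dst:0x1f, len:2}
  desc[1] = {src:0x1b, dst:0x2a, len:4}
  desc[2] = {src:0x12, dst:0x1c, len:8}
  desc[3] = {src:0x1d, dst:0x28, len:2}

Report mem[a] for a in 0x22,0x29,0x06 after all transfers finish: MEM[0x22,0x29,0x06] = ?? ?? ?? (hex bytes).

#0 dst[0x1f+2] := {0x0b,0x2e}
#1 dst[0x2a+4] := {0x91,0x0b,0x2e,0xa3}
#2 dst[0x1c+8] := {0x8f,0xda,0x52,0x89,0x24,0x86,0x36,0xd5}
#3 dst[0x28+2] := {0xda,0x52}
query mem[0x22]=0x36, mem[0x29]=0x52, mem[0x06]=0x04

MEM[0x22,0x29,0x06] = 36 52 04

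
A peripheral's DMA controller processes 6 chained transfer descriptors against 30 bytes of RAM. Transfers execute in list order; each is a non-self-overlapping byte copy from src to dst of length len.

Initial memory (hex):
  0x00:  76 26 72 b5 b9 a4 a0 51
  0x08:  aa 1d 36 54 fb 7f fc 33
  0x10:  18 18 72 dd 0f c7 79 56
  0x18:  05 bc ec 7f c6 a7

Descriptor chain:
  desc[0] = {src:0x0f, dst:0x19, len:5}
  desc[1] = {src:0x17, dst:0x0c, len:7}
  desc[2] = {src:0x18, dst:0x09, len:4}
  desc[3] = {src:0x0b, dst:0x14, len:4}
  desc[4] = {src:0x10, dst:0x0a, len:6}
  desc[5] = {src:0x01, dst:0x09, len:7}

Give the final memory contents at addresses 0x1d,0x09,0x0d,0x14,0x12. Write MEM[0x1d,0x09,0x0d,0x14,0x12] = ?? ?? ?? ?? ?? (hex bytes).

D0: mem[0x19..0x1d] <- [33 18 18 72 dd]
D1: mem[0x0c..0x12] <- [56 05 33 18 18 72 dd]
D2: mem[0x09..0x0c] <- [05 33 18 18]
D3: mem[0x14..0x17] <- [18 18 05 33]
D4: mem[0x0a..0x0f] <- [18 72 dd dd 18 18]
D5: mem[0x09..0x0f] <- [26 72 b5 b9 a4 a0 51]
query mem[0x1d]=0xdd, mem[0x09]=0x26, mem[0x0d]=0xa4, mem[0x14]=0x18, mem[0x12]=0xdd

MEM[0x1d,0x09,0x0d,0x14,0x12] = dd 26 a4 18 dd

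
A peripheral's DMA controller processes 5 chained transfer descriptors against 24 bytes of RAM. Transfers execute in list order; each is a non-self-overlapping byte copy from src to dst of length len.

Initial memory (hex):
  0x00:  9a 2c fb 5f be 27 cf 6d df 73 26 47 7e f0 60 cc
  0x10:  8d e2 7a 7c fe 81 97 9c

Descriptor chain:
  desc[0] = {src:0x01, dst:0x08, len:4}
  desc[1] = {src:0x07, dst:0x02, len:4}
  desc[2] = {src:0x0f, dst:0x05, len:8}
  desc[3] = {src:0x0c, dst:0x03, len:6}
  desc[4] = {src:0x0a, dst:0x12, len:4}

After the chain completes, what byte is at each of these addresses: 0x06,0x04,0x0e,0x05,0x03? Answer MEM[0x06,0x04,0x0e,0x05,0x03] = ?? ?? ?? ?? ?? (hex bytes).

#0 dst[0x08+4] := {0x2c,0xfb,0x5f,0xbe}
#1 dst[0x02+4] := {0x6d,0x2c,0xfb,0x5f}
#2 dst[0x05+8] := {0xcc,0x8d,0xe2,0x7a,0x7c,0xfe,0x81,0x97}
#3 dst[0x03+6] := {0x97,0xf0,0x60,0xcc,0x8d,0xe2}
#4 dst[0x12+4] := {0xfe,0x81,0x97,0xf0}
query mem[0x06]=0xcc, mem[0x04]=0xf0, mem[0x0e]=0x60, mem[0x05]=0x60, mem[0x03]=0x97

MEM[0x06,0x04,0x0e,0x05,0x03] = cc f0 60 60 97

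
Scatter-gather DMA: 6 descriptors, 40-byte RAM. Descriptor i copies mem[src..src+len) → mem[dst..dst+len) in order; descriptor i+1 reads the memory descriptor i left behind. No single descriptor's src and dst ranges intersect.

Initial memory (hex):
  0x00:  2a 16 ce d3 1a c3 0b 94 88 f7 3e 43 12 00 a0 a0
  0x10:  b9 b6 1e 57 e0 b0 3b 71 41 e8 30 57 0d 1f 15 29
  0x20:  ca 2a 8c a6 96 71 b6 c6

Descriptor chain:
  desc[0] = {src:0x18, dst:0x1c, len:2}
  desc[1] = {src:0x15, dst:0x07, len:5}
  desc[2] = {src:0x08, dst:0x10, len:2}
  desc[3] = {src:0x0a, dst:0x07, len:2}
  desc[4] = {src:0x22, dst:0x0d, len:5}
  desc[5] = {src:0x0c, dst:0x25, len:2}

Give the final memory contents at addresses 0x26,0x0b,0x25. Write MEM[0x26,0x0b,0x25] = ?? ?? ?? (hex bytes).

[0] 0x18->0x1c len=2 : 41 e8
[1] 0x15->0x07 len=5 : b0 3b 71 41 e8
[2] 0x08->0x10 len=2 : 3b 71
[3] 0x0a->0x07 len=2 : 41 e8
[4] 0x22->0x0d len=5 : 8c a6 96 71 b6
[5] 0x0c->0x25 len=2 : 12 8c
query mem[0x26]=0x8c, mem[0x0b]=0xe8, mem[0x25]=0x12

MEM[0x26,0x0b,0x25] = 8c e8 12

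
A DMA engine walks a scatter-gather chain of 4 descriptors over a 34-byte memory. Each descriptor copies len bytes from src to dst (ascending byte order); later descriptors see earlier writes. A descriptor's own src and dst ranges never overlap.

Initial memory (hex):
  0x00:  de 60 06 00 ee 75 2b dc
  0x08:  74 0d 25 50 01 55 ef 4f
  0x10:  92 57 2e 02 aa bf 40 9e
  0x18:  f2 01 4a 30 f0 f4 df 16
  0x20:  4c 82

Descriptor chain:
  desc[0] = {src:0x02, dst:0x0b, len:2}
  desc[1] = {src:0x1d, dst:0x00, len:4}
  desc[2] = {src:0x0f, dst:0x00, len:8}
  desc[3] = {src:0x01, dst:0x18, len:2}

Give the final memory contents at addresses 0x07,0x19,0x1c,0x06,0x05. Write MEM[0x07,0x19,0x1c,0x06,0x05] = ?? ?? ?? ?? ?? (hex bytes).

MEM[0x07,0x19,0x1c,0x06,0x05] = 40 57 f0 bf aa

  after D0: wrote 2B at 0x0b = 0600
  after D1: wrote 4B at 0x00 = f4df164c
  after D2: wrote 8B at 0x00 = 4f92572e02aabf40
  after D3: wrote 2B at 0x18 = 9257
query mem[0x07]=0x40, mem[0x19]=0x57, mem[0x1c]=0xf0, mem[0x06]=0xbf, mem[0x05]=0xaa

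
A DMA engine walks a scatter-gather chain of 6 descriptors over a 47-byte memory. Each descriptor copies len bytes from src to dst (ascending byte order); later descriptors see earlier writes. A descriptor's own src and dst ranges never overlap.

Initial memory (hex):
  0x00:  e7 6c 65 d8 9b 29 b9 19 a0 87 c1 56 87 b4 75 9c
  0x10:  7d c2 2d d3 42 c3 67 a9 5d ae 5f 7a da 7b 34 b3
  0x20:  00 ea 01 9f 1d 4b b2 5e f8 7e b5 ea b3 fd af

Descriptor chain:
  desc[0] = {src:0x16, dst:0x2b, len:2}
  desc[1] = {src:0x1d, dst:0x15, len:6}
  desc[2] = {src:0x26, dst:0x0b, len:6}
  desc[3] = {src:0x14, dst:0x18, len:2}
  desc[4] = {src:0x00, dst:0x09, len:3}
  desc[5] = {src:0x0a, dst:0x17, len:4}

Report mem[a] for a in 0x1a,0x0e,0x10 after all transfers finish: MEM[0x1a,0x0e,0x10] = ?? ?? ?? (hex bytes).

MEM[0x1a,0x0e,0x10] = f8 7e 67

D0: mem[0x2b..0x2c] <- [67 a9]
D1: mem[0x15..0x1a] <- [7b 34 b3 00 ea 01]
D2: mem[0x0b..0x10] <- [b2 5e f8 7e b5 67]
D3: mem[0x18..0x19] <- [42 7b]
D4: mem[0x09..0x0b] <- [e7 6c 65]
D5: mem[0x17..0x1a] <- [6c 65 5e f8]
query mem[0x1a]=0xf8, mem[0x0e]=0x7e, mem[0x10]=0x67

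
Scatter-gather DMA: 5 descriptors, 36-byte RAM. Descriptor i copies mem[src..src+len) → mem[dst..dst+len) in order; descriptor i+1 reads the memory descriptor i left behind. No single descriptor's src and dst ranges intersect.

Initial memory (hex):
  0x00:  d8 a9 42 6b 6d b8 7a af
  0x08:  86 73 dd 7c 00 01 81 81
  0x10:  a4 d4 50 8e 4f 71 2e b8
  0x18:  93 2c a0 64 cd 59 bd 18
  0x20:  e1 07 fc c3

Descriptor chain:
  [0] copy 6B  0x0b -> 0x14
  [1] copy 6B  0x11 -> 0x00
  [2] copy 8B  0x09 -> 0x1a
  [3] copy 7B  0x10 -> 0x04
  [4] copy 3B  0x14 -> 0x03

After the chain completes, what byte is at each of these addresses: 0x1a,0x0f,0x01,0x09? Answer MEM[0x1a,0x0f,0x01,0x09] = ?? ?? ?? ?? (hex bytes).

MEM[0x1a,0x0f,0x01,0x09] = 73 81 50 00

[0] 0x0b->0x14 len=6 : 7c 00 01 81 81 a4
[1] 0x11->0x00 len=6 : d4 50 8e 7c 00 01
[2] 0x09->0x1a len=8 : 73 dd 7c 00 01 81 81 a4
[3] 0x10->0x04 len=7 : a4 d4 50 8e 7c 00 01
[4] 0x14->0x03 len=3 : 7c 00 01
query mem[0x1a]=0x73, mem[0x0f]=0x81, mem[0x01]=0x50, mem[0x09]=0x00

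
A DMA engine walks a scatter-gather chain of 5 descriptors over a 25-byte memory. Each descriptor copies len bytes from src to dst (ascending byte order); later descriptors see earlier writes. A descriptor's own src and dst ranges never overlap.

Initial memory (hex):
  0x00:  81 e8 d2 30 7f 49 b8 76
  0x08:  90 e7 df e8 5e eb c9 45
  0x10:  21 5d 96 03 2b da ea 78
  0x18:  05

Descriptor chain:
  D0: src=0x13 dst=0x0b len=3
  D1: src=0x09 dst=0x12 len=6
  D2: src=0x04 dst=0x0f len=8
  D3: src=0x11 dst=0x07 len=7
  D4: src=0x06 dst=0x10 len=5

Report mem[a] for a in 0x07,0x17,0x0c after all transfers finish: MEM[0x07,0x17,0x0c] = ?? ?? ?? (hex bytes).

#0 dst[0x0b+3] := {0x03,0x2b,0xda}
#1 dst[0x12+6] := {0xe7,0xdf,0x03,0x2b,0xda,0xc9}
#2 dst[0x0f+8] := {0x7f,0x49,0xb8,0x76,0x90,0xe7,0xdf,0x03}
#3 dst[0x07+7] := {0xb8,0x76,0x90,0xe7,0xdf,0x03,0xc9}
#4 dst[0x10+5] := {0xb8,0xb8,0x76,0x90,0xe7}
query mem[0x07]=0xb8, mem[0x17]=0xc9, mem[0x0c]=0x03

MEM[0x07,0x17,0x0c] = b8 c9 03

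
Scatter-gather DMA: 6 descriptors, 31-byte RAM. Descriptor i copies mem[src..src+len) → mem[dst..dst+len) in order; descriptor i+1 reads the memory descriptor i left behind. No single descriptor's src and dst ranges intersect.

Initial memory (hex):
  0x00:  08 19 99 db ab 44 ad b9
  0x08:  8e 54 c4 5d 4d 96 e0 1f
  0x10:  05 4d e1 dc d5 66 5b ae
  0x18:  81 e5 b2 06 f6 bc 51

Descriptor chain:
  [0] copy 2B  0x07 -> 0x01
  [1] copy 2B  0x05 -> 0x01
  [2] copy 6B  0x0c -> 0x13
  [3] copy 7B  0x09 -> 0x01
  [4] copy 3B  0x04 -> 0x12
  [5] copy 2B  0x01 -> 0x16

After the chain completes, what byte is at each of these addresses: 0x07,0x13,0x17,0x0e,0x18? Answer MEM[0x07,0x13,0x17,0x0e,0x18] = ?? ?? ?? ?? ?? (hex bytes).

#0 dst[0x01+2] := {0xb9,0x8e}
#1 dst[0x01+2] := {0x44,0xad}
#2 dst[0x13+6] := {0x4d,0x96,0xe0,0x1f,0x05,0x4d}
#3 dst[0x01+7] := {0x54,0xc4,0x5d,0x4d,0x96,0xe0,0x1f}
#4 dst[0x12+3] := {0x4d,0x96,0xe0}
#5 dst[0x16+2] := {0x54,0xc4}
query mem[0x07]=0x1f, mem[0x13]=0x96, mem[0x17]=0xc4, mem[0x0e]=0xe0, mem[0x18]=0x4d

MEM[0x07,0x13,0x17,0x0e,0x18] = 1f 96 c4 e0 4d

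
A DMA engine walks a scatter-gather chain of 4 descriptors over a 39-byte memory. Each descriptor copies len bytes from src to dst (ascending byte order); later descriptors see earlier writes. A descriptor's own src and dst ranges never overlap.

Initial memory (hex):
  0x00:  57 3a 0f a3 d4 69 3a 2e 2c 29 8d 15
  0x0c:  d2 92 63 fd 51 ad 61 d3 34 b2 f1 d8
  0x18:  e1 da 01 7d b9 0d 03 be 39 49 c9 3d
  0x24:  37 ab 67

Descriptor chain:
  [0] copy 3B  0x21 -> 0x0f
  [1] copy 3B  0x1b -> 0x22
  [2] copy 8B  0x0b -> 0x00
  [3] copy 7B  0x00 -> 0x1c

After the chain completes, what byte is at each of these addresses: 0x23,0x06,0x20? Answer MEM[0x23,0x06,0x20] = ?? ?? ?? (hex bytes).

[0] 0x21->0x0f len=3 : 49 c9 3d
[1] 0x1b->0x22 len=3 : 7d b9 0d
[2] 0x0b->0x00 len=8 : 15 d2 92 63 49 c9 3d 61
[3] 0x00->0x1c len=7 : 15 d2 92 63 49 c9 3d
query mem[0x23]=0xb9, mem[0x06]=0x3d, mem[0x20]=0x49

MEM[0x23,0x06,0x20] = b9 3d 49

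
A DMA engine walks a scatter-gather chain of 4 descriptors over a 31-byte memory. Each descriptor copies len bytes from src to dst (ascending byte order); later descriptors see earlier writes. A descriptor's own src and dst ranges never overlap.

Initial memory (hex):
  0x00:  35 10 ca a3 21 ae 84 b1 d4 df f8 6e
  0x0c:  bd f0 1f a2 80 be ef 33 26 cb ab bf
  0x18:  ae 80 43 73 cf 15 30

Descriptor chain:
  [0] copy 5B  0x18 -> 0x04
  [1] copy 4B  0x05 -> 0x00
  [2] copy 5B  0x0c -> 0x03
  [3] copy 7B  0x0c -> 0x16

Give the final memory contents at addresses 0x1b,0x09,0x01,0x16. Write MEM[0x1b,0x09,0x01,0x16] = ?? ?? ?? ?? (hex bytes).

MEM[0x1b,0x09,0x01,0x16] = be df 43 bd

  after D0: wrote 5B at 0x04 = ae804373cf
  after D1: wrote 4B at 0x00 = 804373cf
  after D2: wrote 5B at 0x03 = bdf01fa280
  after D3: wrote 7B at 0x16 = bdf01fa280beef
query mem[0x1b]=0xbe, mem[0x09]=0xdf, mem[0x01]=0x43, mem[0x16]=0xbd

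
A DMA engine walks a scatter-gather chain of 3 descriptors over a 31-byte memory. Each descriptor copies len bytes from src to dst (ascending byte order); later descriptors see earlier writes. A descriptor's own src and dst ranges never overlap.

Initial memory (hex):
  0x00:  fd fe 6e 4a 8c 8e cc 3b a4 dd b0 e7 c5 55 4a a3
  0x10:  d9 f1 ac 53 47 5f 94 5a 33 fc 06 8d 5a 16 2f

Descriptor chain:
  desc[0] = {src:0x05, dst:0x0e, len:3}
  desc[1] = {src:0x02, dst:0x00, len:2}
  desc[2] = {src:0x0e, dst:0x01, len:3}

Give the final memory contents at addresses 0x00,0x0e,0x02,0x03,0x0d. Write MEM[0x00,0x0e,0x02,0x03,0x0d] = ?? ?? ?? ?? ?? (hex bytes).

D0: mem[0x0e..0x10] <- [8e cc 3b]
D1: mem[0x00..0x01] <- [6e 4a]
D2: mem[0x01..0x03] <- [8e cc 3b]
query mem[0x00]=0x6e, mem[0x0e]=0x8e, mem[0x02]=0xcc, mem[0x03]=0x3b, mem[0x0d]=0x55

MEM[0x00,0x0e,0x02,0x03,0x0d] = 6e 8e cc 3b 55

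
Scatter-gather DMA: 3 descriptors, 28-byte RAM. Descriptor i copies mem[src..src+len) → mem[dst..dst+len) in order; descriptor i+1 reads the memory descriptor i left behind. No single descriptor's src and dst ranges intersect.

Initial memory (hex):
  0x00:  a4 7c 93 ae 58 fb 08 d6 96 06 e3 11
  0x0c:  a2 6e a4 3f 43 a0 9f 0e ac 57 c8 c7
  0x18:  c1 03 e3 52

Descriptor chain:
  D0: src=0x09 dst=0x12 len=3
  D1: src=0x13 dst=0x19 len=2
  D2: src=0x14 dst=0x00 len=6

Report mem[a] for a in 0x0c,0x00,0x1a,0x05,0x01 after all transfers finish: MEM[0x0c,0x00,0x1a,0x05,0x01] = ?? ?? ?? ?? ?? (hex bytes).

  after D0: wrote 3B at 0x12 = 06e311
  after D1: wrote 2B at 0x19 = e311
  after D2: wrote 6B at 0x00 = 1157c8c7c1e3
query mem[0x0c]=0xa2, mem[0x00]=0x11, mem[0x1a]=0x11, mem[0x05]=0xe3, mem[0x01]=0x57

MEM[0x0c,0x00,0x1a,0x05,0x01] = a2 11 11 e3 57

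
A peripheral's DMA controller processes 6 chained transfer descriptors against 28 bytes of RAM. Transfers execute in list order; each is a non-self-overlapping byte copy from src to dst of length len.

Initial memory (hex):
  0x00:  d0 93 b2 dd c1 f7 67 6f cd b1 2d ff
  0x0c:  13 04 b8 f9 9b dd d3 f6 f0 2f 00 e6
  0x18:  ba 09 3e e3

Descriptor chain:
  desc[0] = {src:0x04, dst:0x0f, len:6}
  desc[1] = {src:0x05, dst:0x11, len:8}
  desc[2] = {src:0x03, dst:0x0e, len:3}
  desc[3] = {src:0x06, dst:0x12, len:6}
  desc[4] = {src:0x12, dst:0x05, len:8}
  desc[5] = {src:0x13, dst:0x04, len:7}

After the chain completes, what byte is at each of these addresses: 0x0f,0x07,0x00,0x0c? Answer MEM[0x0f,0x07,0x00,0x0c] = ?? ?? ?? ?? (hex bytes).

#0 dst[0x0f+6] := {0xc1,0xf7,0x67,0x6f,0xcd,0xb1}
#1 dst[0x11+8] := {0xf7,0x67,0x6f,0xcd,0xb1,0x2d,0xff,0x13}
#2 dst[0x0e+3] := {0xdd,0xc1,0xf7}
#3 dst[0x12+6] := {0x67,0x6f,0xcd,0xb1,0x2d,0xff}
#4 dst[0x05+8] := {0x67,0x6f,0xcd,0xb1,0x2d,0xff,0x13,0x09}
#5 dst[0x04+7] := {0x6f,0xcd,0xb1,0x2d,0xff,0x13,0x09}
query mem[0x0f]=0xc1, mem[0x07]=0x2d, mem[0x00]=0xd0, mem[0x0c]=0x09

MEM[0x0f,0x07,0x00,0x0c] = c1 2d d0 09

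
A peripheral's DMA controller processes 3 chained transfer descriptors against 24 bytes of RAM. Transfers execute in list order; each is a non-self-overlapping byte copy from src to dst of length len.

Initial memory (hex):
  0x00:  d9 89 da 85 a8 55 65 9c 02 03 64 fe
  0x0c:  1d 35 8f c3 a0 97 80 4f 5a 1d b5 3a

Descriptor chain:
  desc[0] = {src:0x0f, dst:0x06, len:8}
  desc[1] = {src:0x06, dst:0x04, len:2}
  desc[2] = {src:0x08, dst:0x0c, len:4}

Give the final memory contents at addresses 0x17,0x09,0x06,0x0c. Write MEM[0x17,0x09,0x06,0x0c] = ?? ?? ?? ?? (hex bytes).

MEM[0x17,0x09,0x06,0x0c] = 3a 80 c3 97

  after D0: wrote 8B at 0x06 = c3a097804f5a1db5
  after D1: wrote 2B at 0x04 = c3a0
  after D2: wrote 4B at 0x0c = 97804f5a
query mem[0x17]=0x3a, mem[0x09]=0x80, mem[0x06]=0xc3, mem[0x0c]=0x97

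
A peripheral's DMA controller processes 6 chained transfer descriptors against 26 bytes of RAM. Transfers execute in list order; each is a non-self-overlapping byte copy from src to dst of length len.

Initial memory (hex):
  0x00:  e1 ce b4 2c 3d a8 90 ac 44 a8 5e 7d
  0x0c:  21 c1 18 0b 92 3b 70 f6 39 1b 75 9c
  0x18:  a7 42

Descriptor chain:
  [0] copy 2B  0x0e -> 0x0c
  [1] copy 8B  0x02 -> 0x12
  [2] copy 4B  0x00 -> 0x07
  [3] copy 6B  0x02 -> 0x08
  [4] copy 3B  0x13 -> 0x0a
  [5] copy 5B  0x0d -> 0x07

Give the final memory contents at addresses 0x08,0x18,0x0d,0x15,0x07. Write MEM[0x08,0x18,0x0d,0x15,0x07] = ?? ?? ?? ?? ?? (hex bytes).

  after D0: wrote 2B at 0x0c = 180b
  after D1: wrote 8B at 0x12 = b42c3da890ac44a8
  after D2: wrote 4B at 0x07 = e1ceb42c
  after D3: wrote 6B at 0x08 = b42c3da890e1
  after D4: wrote 3B at 0x0a = 2c3da8
  after D5: wrote 5B at 0x07 = e1180b923b
query mem[0x08]=0x18, mem[0x18]=0x44, mem[0x0d]=0xe1, mem[0x15]=0xa8, mem[0x07]=0xe1

MEM[0x08,0x18,0x0d,0x15,0x07] = 18 44 e1 a8 e1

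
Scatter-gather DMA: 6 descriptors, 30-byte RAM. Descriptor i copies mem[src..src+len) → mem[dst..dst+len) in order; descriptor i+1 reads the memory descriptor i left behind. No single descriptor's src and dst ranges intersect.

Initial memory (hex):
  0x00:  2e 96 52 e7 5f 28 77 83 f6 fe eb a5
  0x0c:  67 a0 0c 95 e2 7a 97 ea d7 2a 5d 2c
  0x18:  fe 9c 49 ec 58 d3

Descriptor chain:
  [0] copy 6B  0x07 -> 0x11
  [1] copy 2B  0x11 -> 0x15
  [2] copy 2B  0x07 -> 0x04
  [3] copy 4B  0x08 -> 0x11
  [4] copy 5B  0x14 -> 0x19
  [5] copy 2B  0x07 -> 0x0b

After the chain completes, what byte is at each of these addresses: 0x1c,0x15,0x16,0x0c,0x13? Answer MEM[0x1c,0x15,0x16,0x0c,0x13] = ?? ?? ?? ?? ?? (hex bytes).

MEM[0x1c,0x15,0x16,0x0c,0x13] = 2c 83 f6 f6 eb

#0 dst[0x11+6] := {0x83,0xf6,0xfe,0xeb,0xa5,0x67}
#1 dst[0x15+2] := {0x83,0xf6}
#2 dst[0x04+2] := {0x83,0xf6}
#3 dst[0x11+4] := {0xf6,0xfe,0xeb,0xa5}
#4 dst[0x19+5] := {0xa5,0x83,0xf6,0x2c,0xfe}
#5 dst[0x0b+2] := {0x83,0xf6}
query mem[0x1c]=0x2c, mem[0x15]=0x83, mem[0x16]=0xf6, mem[0x0c]=0xf6, mem[0x13]=0xeb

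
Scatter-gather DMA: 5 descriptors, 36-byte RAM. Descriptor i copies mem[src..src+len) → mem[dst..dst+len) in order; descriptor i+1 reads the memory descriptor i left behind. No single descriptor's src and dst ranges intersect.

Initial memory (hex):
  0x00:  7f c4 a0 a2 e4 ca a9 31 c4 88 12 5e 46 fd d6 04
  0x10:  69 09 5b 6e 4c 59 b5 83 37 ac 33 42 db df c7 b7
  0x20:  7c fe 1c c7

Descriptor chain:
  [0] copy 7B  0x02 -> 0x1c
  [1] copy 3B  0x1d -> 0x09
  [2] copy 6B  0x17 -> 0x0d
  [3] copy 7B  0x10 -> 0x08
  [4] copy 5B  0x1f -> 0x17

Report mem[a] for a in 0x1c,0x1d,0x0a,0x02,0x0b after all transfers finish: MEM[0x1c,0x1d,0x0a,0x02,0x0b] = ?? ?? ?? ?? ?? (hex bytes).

[0] 0x02->0x1c len=7 : a0 a2 e4 ca a9 31 c4
[1] 0x1d->0x09 len=3 : a2 e4 ca
[2] 0x17->0x0d len=6 : 83 37 ac 33 42 a0
[3] 0x10->0x08 len=7 : 33 42 a0 6e 4c 59 b5
[4] 0x1f->0x17 len=5 : ca a9 31 c4 c7
query mem[0x1c]=0xa0, mem[0x1d]=0xa2, mem[0x0a]=0xa0, mem[0x02]=0xa0, mem[0x0b]=0x6e

MEM[0x1c,0x1d,0x0a,0x02,0x0b] = a0 a2 a0 a0 6e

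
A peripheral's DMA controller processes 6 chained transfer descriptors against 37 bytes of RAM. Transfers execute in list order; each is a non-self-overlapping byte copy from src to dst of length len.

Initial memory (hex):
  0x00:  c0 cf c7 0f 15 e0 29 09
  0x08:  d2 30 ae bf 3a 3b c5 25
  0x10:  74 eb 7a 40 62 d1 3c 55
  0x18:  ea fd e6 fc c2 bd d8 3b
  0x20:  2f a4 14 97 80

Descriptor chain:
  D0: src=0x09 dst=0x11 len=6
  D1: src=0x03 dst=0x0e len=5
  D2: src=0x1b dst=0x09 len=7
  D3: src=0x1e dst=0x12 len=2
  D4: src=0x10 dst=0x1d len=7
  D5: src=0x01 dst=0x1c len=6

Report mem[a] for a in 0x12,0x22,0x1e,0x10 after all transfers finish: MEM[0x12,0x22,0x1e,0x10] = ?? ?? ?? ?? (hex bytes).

MEM[0x12,0x22,0x1e,0x10] = d8 3b 0f e0

#0 dst[0x11+6] := {0x30,0xae,0xbf,0x3a,0x3b,0xc5}
#1 dst[0x0e+5] := {0x0f,0x15,0xe0,0x29,0x09}
#2 dst[0x09+7] := {0xfc,0xc2,0xbd,0xd8,0x3b,0x2f,0xa4}
#3 dst[0x12+2] := {0xd8,0x3b}
#4 dst[0x1d+7] := {0xe0,0x29,0xd8,0x3b,0x3a,0x3b,0xc5}
#5 dst[0x1c+6] := {0xcf,0xc7,0x0f,0x15,0xe0,0x29}
query mem[0x12]=0xd8, mem[0x22]=0x3b, mem[0x1e]=0x0f, mem[0x10]=0xe0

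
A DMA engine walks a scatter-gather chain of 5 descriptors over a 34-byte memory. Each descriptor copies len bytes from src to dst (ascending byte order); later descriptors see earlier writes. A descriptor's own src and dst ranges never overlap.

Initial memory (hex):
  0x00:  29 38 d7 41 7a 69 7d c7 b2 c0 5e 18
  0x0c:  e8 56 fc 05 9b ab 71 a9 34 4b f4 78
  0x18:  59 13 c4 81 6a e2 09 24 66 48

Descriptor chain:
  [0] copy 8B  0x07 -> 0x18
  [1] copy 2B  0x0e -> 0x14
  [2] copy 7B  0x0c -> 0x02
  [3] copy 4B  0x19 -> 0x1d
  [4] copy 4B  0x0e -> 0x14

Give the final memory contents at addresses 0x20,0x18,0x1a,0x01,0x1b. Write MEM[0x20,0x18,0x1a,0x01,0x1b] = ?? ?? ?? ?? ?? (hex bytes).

[0] 0x07->0x18 len=8 : c7 b2 c0 5e 18 e8 56 fc
[1] 0x0e->0x14 len=2 : fc 05
[2] 0x0c->0x02 len=7 : e8 56 fc 05 9b ab 71
[3] 0x19->0x1d len=4 : b2 c0 5e 18
[4] 0x0e->0x14 len=4 : fc 05 9b ab
query mem[0x20]=0x18, mem[0x18]=0xc7, mem[0x1a]=0xc0, mem[0x01]=0x38, mem[0x1b]=0x5e

MEM[0x20,0x18,0x1a,0x01,0x1b] = 18 c7 c0 38 5e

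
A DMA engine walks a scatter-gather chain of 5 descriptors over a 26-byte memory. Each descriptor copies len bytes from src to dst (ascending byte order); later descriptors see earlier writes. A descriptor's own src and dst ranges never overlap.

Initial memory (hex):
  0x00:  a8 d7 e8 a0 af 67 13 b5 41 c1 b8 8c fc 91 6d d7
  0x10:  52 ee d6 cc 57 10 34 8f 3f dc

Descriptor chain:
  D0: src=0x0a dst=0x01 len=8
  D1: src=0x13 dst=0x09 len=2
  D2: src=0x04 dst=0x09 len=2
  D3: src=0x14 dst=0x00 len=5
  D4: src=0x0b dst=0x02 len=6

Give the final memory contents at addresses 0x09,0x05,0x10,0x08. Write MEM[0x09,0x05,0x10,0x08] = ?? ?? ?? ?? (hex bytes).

MEM[0x09,0x05,0x10,0x08] = 91 6d 52 ee

[0] 0x0a->0x01 len=8 : b8 8c fc 91 6d d7 52 ee
[1] 0x13->0x09 len=2 : cc 57
[2] 0x04->0x09 len=2 : 91 6d
[3] 0x14->0x00 len=5 : 57 10 34 8f 3f
[4] 0x0b->0x02 len=6 : 8c fc 91 6d d7 52
query mem[0x09]=0x91, mem[0x05]=0x6d, mem[0x10]=0x52, mem[0x08]=0xee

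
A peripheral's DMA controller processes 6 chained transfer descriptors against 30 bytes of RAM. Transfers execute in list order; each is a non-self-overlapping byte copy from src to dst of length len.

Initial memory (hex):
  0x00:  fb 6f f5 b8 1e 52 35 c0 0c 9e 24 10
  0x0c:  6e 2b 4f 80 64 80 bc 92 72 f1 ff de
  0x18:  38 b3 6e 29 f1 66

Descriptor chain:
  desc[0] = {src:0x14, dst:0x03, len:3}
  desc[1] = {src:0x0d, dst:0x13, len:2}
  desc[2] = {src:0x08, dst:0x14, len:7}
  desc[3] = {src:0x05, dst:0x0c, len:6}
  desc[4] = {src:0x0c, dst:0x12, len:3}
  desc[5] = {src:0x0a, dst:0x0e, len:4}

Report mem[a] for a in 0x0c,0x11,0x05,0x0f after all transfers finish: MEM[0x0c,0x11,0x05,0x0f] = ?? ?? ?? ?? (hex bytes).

MEM[0x0c,0x11,0x05,0x0f] = ff 35 ff 10

  after D0: wrote 3B at 0x03 = 72f1ff
  after D1: wrote 2B at 0x13 = 2b4f
  after D2: wrote 7B at 0x14 = 0c9e24106e2b4f
  after D3: wrote 6B at 0x0c = ff35c00c9e24
  after D4: wrote 3B at 0x12 = ff35c0
  after D5: wrote 4B at 0x0e = 2410ff35
query mem[0x0c]=0xff, mem[0x11]=0x35, mem[0x05]=0xff, mem[0x0f]=0x10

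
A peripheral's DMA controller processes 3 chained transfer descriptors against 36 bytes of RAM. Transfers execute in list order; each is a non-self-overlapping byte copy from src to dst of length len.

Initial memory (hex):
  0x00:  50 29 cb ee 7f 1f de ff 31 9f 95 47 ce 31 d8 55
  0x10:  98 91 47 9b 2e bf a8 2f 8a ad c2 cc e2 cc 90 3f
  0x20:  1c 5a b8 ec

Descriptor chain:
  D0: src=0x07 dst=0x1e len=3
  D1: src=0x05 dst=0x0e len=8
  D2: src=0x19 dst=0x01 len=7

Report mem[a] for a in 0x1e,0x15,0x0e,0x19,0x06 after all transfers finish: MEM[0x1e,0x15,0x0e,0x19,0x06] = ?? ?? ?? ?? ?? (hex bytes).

MEM[0x1e,0x15,0x0e,0x19,0x06] = ff ce 1f ad ff

#0 dst[0x1e+3] := {0xff,0x31,0x9f}
#1 dst[0x0e+8] := {0x1f,0xde,0xff,0x31,0x9f,0x95,0x47,0xce}
#2 dst[0x01+7] := {0xad,0xc2,0xcc,0xe2,0xcc,0xff,0x31}
query mem[0x1e]=0xff, mem[0x15]=0xce, mem[0x0e]=0x1f, mem[0x19]=0xad, mem[0x06]=0xff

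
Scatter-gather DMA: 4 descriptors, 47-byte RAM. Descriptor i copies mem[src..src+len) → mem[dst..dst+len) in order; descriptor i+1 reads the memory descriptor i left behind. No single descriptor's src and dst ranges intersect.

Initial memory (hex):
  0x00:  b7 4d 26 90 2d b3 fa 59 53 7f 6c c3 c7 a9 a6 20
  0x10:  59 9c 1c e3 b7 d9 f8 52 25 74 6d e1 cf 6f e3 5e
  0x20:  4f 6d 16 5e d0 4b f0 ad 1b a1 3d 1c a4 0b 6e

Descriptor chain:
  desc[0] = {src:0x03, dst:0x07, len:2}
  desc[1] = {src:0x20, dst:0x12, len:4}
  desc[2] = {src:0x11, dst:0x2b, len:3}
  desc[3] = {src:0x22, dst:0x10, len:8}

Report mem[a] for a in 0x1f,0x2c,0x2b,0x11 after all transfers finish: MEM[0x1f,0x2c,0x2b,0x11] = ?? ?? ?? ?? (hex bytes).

MEM[0x1f,0x2c,0x2b,0x11] = 5e 4f 9c 5e

[0] 0x03->0x07 len=2 : 90 2d
[1] 0x20->0x12 len=4 : 4f 6d 16 5e
[2] 0x11->0x2b len=3 : 9c 4f 6d
[3] 0x22->0x10 len=8 : 16 5e d0 4b f0 ad 1b a1
query mem[0x1f]=0x5e, mem[0x2c]=0x4f, mem[0x2b]=0x9c, mem[0x11]=0x5e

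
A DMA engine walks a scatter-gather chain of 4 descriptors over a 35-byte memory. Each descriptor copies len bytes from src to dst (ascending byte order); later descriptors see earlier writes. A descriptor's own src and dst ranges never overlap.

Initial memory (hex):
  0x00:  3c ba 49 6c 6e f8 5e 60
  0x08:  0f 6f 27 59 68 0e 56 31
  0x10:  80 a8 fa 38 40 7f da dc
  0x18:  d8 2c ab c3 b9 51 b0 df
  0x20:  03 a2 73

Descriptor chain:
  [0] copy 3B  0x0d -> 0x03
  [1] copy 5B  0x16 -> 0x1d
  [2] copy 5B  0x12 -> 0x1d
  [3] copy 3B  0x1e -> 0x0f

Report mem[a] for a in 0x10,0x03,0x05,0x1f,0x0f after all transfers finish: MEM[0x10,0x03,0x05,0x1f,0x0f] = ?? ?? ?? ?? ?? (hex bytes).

[0] 0x0d->0x03 len=3 : 0e 56 31
[1] 0x16->0x1d len=5 : da dc d8 2c ab
[2] 0x12->0x1d len=5 : fa 38 40 7f da
[3] 0x1e->0x0f len=3 : 38 40 7f
query mem[0x10]=0x40, mem[0x03]=0x0e, mem[0x05]=0x31, mem[0x1f]=0x40, mem[0x0f]=0x38

MEM[0x10,0x03,0x05,0x1f,0x0f] = 40 0e 31 40 38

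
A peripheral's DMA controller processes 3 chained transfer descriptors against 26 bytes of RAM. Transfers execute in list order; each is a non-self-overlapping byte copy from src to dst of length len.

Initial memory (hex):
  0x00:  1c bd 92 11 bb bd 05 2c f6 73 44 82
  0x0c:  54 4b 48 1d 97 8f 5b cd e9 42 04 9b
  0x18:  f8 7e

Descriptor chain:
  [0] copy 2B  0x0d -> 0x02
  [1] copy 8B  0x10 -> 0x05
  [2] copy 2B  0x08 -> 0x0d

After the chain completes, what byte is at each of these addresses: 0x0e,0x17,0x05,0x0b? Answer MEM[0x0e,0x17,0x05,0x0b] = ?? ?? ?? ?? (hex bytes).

#0 dst[0x02+2] := {0x4b,0x48}
#1 dst[0x05+8] := {0x97,0x8f,0x5b,0xcd,0xe9,0x42,0x04,0x9b}
#2 dst[0x0d+2] := {0xcd,0xe9}
query mem[0x0e]=0xe9, mem[0x17]=0x9b, mem[0x05]=0x97, mem[0x0b]=0x04

MEM[0x0e,0x17,0x05,0x0b] = e9 9b 97 04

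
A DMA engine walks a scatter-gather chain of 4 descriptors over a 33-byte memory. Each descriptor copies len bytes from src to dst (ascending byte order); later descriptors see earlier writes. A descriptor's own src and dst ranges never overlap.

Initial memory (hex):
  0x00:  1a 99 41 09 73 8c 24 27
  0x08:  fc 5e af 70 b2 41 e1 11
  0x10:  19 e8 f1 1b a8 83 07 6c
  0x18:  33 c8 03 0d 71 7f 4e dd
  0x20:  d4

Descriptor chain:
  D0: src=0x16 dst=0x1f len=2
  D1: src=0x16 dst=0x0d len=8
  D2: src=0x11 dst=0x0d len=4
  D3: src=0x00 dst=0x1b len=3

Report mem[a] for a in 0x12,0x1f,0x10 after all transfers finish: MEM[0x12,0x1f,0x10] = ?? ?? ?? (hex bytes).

[0] 0x16->0x1f len=2 : 07 6c
[1] 0x16->0x0d len=8 : 07 6c 33 c8 03 0d 71 7f
[2] 0x11->0x0d len=4 : 03 0d 71 7f
[3] 0x00->0x1b len=3 : 1a 99 41
query mem[0x12]=0x0d, mem[0x1f]=0x07, mem[0x10]=0x7f

MEM[0x12,0x1f,0x10] = 0d 07 7f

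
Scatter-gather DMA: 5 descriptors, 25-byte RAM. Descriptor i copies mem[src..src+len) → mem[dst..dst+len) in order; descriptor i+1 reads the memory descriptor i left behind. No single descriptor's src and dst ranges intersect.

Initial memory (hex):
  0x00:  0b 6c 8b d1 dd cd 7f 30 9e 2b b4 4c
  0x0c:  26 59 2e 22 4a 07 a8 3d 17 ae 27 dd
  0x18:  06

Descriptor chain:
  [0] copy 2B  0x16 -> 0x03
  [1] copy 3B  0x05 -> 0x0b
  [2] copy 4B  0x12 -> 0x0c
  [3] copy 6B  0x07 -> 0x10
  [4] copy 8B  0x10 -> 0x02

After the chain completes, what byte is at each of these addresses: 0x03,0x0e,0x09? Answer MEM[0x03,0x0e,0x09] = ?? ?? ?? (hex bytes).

MEM[0x03,0x0e,0x09] = 9e 17 dd

[0] 0x16->0x03 len=2 : 27 dd
[1] 0x05->0x0b len=3 : cd 7f 30
[2] 0x12->0x0c len=4 : a8 3d 17 ae
[3] 0x07->0x10 len=6 : 30 9e 2b b4 cd a8
[4] 0x10->0x02 len=8 : 30 9e 2b b4 cd a8 27 dd
query mem[0x03]=0x9e, mem[0x0e]=0x17, mem[0x09]=0xdd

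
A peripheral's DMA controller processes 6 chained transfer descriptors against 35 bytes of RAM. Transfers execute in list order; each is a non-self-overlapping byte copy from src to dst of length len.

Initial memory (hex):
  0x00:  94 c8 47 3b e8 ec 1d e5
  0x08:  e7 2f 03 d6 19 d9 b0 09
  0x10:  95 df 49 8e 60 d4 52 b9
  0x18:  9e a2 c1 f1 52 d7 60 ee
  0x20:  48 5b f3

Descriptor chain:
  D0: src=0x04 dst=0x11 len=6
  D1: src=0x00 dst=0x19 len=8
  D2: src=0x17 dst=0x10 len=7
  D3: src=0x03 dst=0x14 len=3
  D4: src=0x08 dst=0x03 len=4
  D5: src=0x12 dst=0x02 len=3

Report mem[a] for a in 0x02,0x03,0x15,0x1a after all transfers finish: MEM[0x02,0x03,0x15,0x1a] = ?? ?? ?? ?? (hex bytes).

  after D0: wrote 6B at 0x11 = e8ec1de5e72f
  after D1: wrote 8B at 0x19 = 94c8473be8ec1de5
  after D2: wrote 7B at 0x10 = b99e94c8473be8
  after D3: wrote 3B at 0x14 = 3be8ec
  after D4: wrote 4B at 0x03 = e72f03d6
  after D5: wrote 3B at 0x02 = 94c83b
query mem[0x02]=0x94, mem[0x03]=0xc8, mem[0x15]=0xe8, mem[0x1a]=0xc8

MEM[0x02,0x03,0x15,0x1a] = 94 c8 e8 c8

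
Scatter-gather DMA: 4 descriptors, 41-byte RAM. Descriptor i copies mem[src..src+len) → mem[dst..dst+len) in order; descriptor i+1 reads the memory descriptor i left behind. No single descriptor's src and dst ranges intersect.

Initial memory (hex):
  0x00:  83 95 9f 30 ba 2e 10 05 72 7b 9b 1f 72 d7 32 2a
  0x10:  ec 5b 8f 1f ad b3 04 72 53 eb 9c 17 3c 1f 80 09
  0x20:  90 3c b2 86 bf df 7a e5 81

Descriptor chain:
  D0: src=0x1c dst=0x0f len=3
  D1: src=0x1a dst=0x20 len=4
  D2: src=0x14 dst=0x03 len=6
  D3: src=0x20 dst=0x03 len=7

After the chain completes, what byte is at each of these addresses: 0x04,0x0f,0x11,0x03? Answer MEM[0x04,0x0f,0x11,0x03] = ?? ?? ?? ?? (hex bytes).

MEM[0x04,0x0f,0x11,0x03] = 17 3c 80 9c

[0] 0x1c->0x0f len=3 : 3c 1f 80
[1] 0x1a->0x20 len=4 : 9c 17 3c 1f
[2] 0x14->0x03 len=6 : ad b3 04 72 53 eb
[3] 0x20->0x03 len=7 : 9c 17 3c 1f bf df 7a
query mem[0x04]=0x17, mem[0x0f]=0x3c, mem[0x11]=0x80, mem[0x03]=0x9c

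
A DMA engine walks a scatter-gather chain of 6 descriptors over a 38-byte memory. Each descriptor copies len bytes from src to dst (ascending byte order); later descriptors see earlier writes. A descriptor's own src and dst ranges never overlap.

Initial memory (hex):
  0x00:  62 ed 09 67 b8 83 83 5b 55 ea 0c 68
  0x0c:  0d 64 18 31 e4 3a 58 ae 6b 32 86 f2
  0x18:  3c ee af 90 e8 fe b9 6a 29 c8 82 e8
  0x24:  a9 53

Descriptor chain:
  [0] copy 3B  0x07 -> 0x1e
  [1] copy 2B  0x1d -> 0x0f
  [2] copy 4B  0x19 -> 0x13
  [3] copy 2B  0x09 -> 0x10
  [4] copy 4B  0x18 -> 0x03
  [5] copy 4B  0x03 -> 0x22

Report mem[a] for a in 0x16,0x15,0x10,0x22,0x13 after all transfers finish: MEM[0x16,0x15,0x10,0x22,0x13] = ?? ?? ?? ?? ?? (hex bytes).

MEM[0x16,0x15,0x10,0x22,0x13] = e8 90 ea 3c ee

#0 dst[0x1e+3] := {0x5b,0x55,0xea}
#1 dst[0x0f+2] := {0xfe,0x5b}
#2 dst[0x13+4] := {0xee,0xaf,0x90,0xe8}
#3 dst[0x10+2] := {0xea,0x0c}
#4 dst[0x03+4] := {0x3c,0xee,0xaf,0x90}
#5 dst[0x22+4] := {0x3c,0xee,0xaf,0x90}
query mem[0x16]=0xe8, mem[0x15]=0x90, mem[0x10]=0xea, mem[0x22]=0x3c, mem[0x13]=0xee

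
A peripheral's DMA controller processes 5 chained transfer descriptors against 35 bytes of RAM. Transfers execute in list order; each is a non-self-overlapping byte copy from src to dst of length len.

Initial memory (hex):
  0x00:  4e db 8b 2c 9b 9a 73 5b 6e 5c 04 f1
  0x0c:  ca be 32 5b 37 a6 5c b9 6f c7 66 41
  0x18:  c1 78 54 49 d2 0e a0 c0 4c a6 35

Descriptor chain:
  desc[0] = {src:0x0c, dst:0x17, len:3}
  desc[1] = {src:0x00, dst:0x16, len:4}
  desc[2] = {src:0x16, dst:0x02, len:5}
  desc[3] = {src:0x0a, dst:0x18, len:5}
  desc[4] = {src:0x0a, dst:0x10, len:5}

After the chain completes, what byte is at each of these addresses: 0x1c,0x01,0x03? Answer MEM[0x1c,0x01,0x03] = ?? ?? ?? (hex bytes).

D0: mem[0x17..0x19] <- [ca be 32]
D1: mem[0x16..0x19] <- [4e db 8b 2c]
D2: mem[0x02..0x06] <- [4e db 8b 2c 54]
D3: mem[0x18..0x1c] <- [04 f1 ca be 32]
D4: mem[0x10..0x14] <- [04 f1 ca be 32]
query mem[0x1c]=0x32, mem[0x01]=0xdb, mem[0x03]=0xdb

MEM[0x1c,0x01,0x03] = 32 db db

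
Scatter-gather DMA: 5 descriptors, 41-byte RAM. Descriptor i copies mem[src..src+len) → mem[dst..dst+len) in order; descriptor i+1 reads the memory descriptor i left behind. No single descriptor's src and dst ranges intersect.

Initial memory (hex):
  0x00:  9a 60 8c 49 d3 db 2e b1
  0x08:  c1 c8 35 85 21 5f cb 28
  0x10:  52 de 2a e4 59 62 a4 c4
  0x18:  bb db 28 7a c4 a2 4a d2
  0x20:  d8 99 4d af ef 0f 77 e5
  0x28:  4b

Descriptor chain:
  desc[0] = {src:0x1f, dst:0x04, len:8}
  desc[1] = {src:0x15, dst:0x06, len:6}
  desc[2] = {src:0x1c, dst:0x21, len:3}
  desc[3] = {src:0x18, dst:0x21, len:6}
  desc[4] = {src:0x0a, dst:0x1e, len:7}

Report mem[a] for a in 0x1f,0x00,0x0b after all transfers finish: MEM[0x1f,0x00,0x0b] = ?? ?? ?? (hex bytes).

MEM[0x1f,0x00,0x0b] = 28 9a 28

D0: mem[0x04..0x0b] <- [d2 d8 99 4d af ef 0f 77]
D1: mem[0x06..0x0b] <- [62 a4 c4 bb db 28]
D2: mem[0x21..0x23] <- [c4 a2 4a]
D3: mem[0x21..0x26] <- [bb db 28 7a c4 a2]
D4: mem[0x1e..0x24] <- [db 28 21 5f cb 28 52]
query mem[0x1f]=0x28, mem[0x00]=0x9a, mem[0x0b]=0x28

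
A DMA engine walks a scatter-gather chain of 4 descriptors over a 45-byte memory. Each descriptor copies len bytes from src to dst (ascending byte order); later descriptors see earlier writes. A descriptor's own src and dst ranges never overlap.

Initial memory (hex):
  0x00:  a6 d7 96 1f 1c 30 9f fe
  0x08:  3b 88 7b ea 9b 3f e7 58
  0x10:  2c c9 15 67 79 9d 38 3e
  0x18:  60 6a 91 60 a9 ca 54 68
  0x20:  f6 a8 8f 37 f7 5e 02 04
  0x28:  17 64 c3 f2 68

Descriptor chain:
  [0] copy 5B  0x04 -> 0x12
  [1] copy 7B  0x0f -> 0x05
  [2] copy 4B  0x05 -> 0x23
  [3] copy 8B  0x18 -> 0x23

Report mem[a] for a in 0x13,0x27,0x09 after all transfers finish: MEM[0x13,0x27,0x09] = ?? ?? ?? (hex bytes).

[0] 0x04->0x12 len=5 : 1c 30 9f fe 3b
[1] 0x0f->0x05 len=7 : 58 2c c9 1c 30 9f fe
[2] 0x05->0x23 len=4 : 58 2c c9 1c
[3] 0x18->0x23 len=8 : 60 6a 91 60 a9 ca 54 68
query mem[0x13]=0x30, mem[0x27]=0xa9, mem[0x09]=0x30

MEM[0x13,0x27,0x09] = 30 a9 30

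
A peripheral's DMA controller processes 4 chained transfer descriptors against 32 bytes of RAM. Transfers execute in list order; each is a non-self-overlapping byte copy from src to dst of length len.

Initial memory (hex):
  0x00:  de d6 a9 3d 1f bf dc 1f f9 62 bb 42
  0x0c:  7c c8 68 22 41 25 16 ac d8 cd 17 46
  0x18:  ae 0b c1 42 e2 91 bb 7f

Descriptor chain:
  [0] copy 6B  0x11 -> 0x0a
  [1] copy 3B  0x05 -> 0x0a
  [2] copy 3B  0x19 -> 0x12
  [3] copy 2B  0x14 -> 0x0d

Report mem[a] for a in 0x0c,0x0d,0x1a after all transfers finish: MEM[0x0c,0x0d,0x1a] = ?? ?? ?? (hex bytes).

D0: mem[0x0a..0x0f] <- [25 16 ac d8 cd 17]
D1: mem[0x0a..0x0c] <- [bf dc 1f]
D2: mem[0x12..0x14] <- [0b c1 42]
D3: mem[0x0d..0x0e] <- [42 cd]
query mem[0x0c]=0x1f, mem[0x0d]=0x42, mem[0x1a]=0xc1

MEM[0x0c,0x0d,0x1a] = 1f 42 c1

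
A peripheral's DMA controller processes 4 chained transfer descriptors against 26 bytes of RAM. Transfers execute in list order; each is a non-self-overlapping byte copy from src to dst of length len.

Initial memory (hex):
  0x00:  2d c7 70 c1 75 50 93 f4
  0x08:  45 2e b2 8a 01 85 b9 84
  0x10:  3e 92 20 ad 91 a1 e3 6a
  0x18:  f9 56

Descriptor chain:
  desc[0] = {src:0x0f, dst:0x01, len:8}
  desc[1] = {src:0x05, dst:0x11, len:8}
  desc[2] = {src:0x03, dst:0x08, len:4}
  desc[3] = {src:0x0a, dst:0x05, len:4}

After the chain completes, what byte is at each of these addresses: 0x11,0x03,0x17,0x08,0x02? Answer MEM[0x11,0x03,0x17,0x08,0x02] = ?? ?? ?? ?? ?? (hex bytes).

MEM[0x11,0x03,0x17,0x08,0x02] = ad 92 8a 85 3e

[0] 0x0f->0x01 len=8 : 84 3e 92 20 ad 91 a1 e3
[1] 0x05->0x11 len=8 : ad 91 a1 e3 2e b2 8a 01
[2] 0x03->0x08 len=4 : 92 20 ad 91
[3] 0x0a->0x05 len=4 : ad 91 01 85
query mem[0x11]=0xad, mem[0x03]=0x92, mem[0x17]=0x8a, mem[0x08]=0x85, mem[0x02]=0x3e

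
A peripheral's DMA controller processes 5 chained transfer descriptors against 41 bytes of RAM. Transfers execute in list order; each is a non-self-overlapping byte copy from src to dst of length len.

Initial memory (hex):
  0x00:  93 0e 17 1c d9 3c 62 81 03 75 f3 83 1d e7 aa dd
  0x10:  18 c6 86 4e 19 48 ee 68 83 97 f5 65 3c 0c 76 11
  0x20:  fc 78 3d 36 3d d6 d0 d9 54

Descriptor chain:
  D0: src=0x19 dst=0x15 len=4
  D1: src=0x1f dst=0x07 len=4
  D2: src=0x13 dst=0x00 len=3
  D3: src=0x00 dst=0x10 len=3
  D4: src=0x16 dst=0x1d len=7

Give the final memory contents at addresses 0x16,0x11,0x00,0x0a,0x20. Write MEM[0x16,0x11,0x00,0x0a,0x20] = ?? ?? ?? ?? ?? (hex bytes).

  after D0: wrote 4B at 0x15 = 97f5653c
  after D1: wrote 4B at 0x07 = 11fc783d
  after D2: wrote 3B at 0x00 = 4e1997
  after D3: wrote 3B at 0x10 = 4e1997
  after D4: wrote 7B at 0x1d = f5653c97f5653c
query mem[0x16]=0xf5, mem[0x11]=0x19, mem[0x00]=0x4e, mem[0x0a]=0x3d, mem[0x20]=0x97

MEM[0x16,0x11,0x00,0x0a,0x20] = f5 19 4e 3d 97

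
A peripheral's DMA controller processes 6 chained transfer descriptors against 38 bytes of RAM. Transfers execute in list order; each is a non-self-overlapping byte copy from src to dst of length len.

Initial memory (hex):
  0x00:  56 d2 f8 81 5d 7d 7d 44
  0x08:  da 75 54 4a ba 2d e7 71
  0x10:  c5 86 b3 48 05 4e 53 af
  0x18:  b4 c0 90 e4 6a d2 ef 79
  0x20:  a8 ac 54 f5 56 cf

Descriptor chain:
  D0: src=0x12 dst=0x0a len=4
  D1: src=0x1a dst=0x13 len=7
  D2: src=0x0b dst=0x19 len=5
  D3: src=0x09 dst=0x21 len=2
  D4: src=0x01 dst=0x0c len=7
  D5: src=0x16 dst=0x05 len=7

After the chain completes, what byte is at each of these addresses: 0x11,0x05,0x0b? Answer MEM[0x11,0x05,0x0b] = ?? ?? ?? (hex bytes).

#0 dst[0x0a+4] := {0xb3,0x48,0x05,0x4e}
#1 dst[0x13+7] := {0x90,0xe4,0x6a,0xd2,0xef,0x79,0xa8}
#2 dst[0x19+5] := {0x48,0x05,0x4e,0xe7,0x71}
#3 dst[0x21+2] := {0x75,0xb3}
#4 dst[0x0c+7] := {0xd2,0xf8,0x81,0x5d,0x7d,0x7d,0x44}
#5 dst[0x05+7] := {0xd2,0xef,0x79,0x48,0x05,0x4e,0xe7}
query mem[0x11]=0x7d, mem[0x05]=0xd2, mem[0x0b]=0xe7

MEM[0x11,0x05,0x0b] = 7d d2 e7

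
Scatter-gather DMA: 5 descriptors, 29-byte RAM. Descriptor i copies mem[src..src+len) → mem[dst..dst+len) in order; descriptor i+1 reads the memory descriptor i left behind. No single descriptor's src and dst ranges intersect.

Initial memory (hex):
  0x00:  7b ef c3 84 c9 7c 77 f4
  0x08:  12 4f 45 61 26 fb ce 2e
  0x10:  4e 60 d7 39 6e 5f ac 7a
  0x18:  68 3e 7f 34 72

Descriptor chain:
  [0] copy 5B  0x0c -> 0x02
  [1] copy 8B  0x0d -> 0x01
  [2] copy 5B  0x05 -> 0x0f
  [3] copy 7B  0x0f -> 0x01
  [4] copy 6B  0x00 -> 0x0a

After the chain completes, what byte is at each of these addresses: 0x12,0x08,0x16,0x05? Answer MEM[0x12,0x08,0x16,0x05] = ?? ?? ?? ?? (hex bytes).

MEM[0x12,0x08,0x16,0x05] = 6e 6e ac 4f

D0: mem[0x02..0x06] <- [26 fb ce 2e 4e]
D1: mem[0x01..0x08] <- [fb ce 2e 4e 60 d7 39 6e]
D2: mem[0x0f..0x13] <- [60 d7 39 6e 4f]
D3: mem[0x01..0x07] <- [60 d7 39 6e 4f 6e 5f]
D4: mem[0x0a..0x0f] <- [7b 60 d7 39 6e 4f]
query mem[0x12]=0x6e, mem[0x08]=0x6e, mem[0x16]=0xac, mem[0x05]=0x4f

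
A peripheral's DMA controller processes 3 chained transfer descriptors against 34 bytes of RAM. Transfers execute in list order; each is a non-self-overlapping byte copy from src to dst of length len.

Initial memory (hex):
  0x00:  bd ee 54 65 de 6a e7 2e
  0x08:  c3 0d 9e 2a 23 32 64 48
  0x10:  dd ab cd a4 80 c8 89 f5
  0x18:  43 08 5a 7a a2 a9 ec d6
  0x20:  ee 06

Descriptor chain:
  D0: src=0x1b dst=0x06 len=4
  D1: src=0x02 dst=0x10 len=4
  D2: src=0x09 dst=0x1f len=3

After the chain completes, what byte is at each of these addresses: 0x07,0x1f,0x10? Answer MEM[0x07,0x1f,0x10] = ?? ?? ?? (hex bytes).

[0] 0x1b->0x06 len=4 : 7a a2 a9 ec
[1] 0x02->0x10 len=4 : 54 65 de 6a
[2] 0x09->0x1f len=3 : ec 9e 2a
query mem[0x07]=0xa2, mem[0x1f]=0xec, mem[0x10]=0x54

MEM[0x07,0x1f,0x10] = a2 ec 54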